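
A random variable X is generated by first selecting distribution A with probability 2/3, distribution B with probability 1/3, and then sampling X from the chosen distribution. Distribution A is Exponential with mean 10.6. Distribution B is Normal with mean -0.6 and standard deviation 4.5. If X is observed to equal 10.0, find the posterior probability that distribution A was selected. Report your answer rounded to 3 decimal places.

0.930

Likelihoods f(10.0 | ·): A: 0.0367267; B: 0.00553128.
Posterior ∝ prior × likelihood. Numerator for A: 0.666667·0.0367267 = 0.0244845.
Normalizing constant: 0.666667·0.0367267 + 0.333333·0.00553128 = 0.0263283.
P(A | observation) = 0.0244845 / 0.0263283 = 0.92997.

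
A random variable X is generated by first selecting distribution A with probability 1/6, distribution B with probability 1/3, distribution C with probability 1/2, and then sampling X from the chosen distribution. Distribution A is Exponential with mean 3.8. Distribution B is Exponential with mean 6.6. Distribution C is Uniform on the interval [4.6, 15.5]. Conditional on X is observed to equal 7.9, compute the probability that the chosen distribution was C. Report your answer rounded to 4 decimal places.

0.6886

Likelihoods f(7.9 | ·): A: 0.032911; B: 0.045774; C: 0.0917431.
Posterior ∝ prior × likelihood. Numerator for C: 0.5·0.0917431 = 0.0458716.
Normalizing constant: 0.166667·0.032911 + 0.333333·0.045774 + 0.5·0.0917431 = 0.0666147.
P(C | observation) = 0.0458716 / 0.0666147 = 0.68861.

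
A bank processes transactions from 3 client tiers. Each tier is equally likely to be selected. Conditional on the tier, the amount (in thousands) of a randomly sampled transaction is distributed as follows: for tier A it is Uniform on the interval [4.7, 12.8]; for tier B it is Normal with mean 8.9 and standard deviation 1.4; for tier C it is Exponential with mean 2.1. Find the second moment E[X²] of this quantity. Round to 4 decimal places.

For each component E[X²] = Var + (mean)², giving A: 82.03; B: 81.17; C: 8.82.
Overall E[X²] = 0.333333·82.03 + 0.333333·81.17 + 0.333333·8.82 = 57.34.

57.3400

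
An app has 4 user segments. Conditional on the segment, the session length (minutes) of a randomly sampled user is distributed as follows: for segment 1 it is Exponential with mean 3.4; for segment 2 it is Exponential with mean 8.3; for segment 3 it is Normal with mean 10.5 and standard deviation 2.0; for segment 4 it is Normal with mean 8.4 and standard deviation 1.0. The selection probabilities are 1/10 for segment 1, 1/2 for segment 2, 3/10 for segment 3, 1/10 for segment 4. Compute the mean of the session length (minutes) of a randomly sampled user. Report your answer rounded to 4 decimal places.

Component means — 1: 3.4; 2: 8.3; 3: 10.5; 4: 8.4.
E[X] = 0.1·3.4 + 0.5·8.3 + 0.3·10.5 + 0.1·8.4 = 8.48.

8.4800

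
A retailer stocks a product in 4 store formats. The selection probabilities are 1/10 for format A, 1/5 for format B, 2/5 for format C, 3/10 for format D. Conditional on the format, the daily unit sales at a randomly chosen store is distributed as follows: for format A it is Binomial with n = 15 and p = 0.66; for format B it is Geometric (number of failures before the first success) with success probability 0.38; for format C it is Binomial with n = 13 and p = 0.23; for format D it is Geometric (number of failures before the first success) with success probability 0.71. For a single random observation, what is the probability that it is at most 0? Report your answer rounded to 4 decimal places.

0.3024

Conditional on each format, P(X ≤ 0): A: 9.37959e-08; B: 0.38; C: 0.0334487; D: 0.71.
By total probability, P(X ≤ 0) = 0.1·9.37959e-08 + 0.2·0.38 + 0.4·0.0334487 + 0.3·0.71 = 0.302379.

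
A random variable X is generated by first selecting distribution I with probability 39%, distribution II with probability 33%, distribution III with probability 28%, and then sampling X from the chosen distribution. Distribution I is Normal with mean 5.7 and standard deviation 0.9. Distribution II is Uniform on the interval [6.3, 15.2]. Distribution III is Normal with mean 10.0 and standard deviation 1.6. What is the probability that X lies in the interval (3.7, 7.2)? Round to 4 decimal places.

Conditional on each component, P(3.7 < X < 7.2): I: 0.939076; II: 0.101124; III: 0.040018.
By total probability, P(3.7 < X < 7.2) = 0.39·0.939076 + 0.33·0.101124 + 0.28·0.040018 = 0.410815.

0.4108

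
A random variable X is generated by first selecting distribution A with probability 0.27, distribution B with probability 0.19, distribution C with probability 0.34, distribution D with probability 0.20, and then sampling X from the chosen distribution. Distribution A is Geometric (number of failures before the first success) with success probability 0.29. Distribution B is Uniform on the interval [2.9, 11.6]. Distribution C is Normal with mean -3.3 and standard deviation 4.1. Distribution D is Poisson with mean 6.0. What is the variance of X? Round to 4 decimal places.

Per component, A: μ=2.44828, E[X²]=14.4364; B: μ=7.25, E[X²]=58.87; C: μ=-3.3, E[X²]=27.7; D: μ=6, E[X²]=42.
E[X] = 0.27·2.44828 + 0.19·7.25 + 0.34·-3.3 + 0.2·6 = 2.11653.
E[X²] = 0.27·14.4364 + 0.19·58.87 + 0.34·27.7 + 0.2·42 = 32.9011.
Var(X) = E[X²] − (E[X])² = 32.9011 − 4.47972 = 28.4214.

28.4214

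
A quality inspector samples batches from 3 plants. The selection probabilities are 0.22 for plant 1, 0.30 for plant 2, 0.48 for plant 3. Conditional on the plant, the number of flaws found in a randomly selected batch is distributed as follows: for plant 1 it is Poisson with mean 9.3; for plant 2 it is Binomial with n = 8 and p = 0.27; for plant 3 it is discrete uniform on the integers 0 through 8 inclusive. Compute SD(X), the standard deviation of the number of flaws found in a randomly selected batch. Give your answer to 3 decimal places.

3.541

Per component, 1: μ=9.3, E[X²]=95.79; 2: μ=2.16, E[X²]=6.2424; 3: μ=4, E[X²]=22.6667.
E[X] = 0.22·9.3 + 0.3·2.16 + 0.48·4 = 4.614.
E[X²] = 0.22·95.79 + 0.3·6.2424 + 0.48·22.6667 = 33.8265.
Var(X) = E[X²] − (E[X])² = 33.8265 − 21.289 = 12.5375.
SD(X) = √12.5375 = 3.54084.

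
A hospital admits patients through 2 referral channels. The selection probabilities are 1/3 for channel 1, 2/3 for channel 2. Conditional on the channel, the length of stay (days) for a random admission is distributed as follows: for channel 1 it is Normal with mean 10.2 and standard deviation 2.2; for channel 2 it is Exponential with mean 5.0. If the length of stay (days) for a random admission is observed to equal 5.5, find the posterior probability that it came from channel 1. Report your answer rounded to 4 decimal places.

Likelihoods f(5.5 | ·): 1: 0.0185104; 2: 0.0665742.
Posterior ∝ prior × likelihood. Numerator for 1: 0.333333·0.0185104 = 0.00617014.
Normalizing constant: 0.333333·0.0185104 + 0.666667·0.0665742 = 0.050553.
P(1 | observation) = 0.00617014 / 0.050553 = 0.122053.

0.1221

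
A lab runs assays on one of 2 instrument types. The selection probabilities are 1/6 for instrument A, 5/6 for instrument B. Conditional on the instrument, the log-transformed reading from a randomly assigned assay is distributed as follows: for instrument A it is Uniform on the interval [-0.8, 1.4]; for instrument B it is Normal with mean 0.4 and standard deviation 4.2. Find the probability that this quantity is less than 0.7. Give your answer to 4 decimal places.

Conditional on each instrument, P(X < 0.7): A: 0.681818; B: 0.528472.
By total probability, P(X < 0.7) = 0.166667·0.681818 + 0.833333·0.528472 = 0.554029.

0.5540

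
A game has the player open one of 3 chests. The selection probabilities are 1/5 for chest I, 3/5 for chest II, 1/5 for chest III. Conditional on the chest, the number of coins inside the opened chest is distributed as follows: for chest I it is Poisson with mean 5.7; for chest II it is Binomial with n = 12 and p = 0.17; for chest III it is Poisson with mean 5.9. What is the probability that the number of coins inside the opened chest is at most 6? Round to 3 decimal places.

Conditional on each chest, P(X ≤ 6): I: 0.654366; II: 0.99854; III: 0.622361.
By total probability, P(X ≤ 6) = 0.2·0.654366 + 0.6·0.99854 + 0.2·0.622361 = 0.854469.

0.854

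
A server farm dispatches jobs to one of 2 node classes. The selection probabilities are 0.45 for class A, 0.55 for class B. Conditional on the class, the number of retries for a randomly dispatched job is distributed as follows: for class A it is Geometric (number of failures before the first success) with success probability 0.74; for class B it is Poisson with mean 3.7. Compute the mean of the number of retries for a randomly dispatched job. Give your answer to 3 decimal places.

2.193

Component means — A: 0.351351; B: 3.7.
E[X] = 0.45·0.351351 + 0.55·3.7 = 2.19311.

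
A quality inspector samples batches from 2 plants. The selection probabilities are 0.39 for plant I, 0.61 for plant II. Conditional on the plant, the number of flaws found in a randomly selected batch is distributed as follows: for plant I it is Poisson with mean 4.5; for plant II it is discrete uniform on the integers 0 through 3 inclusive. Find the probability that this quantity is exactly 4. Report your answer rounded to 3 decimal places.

Conditional on each plant, P(X = 4): I: 0.189808; II: 0.
By total probability, P(X = 4) = 0.39·0.189808 + 0.61·0 = 0.074025.

0.074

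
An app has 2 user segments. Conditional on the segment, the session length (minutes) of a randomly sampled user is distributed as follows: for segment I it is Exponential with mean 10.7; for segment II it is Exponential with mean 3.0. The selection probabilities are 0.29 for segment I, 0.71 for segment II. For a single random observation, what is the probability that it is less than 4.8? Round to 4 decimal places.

Conditional on each segment, P(X < 4.8): I: 0.361477; II: 0.798103.
By total probability, P(X < 4.8) = 0.29·0.361477 + 0.71·0.798103 = 0.671482.

0.6715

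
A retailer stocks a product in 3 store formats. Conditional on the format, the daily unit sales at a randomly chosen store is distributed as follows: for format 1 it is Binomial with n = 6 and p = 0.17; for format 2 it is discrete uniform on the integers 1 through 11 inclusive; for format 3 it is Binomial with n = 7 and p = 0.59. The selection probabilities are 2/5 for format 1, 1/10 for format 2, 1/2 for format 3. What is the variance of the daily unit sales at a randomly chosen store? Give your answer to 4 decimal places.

5.2866

Per component, 1: μ=1.02, E[X²]=1.887; 2: μ=6, E[X²]=46; 3: μ=4.13, E[X²]=18.7502.
E[X] = 0.4·1.02 + 0.1·6 + 0.5·4.13 = 3.073.
E[X²] = 0.4·1.887 + 0.1·46 + 0.5·18.7502 = 14.7299.
Var(X) = E[X²] − (E[X])² = 14.7299 − 9.44333 = 5.28657.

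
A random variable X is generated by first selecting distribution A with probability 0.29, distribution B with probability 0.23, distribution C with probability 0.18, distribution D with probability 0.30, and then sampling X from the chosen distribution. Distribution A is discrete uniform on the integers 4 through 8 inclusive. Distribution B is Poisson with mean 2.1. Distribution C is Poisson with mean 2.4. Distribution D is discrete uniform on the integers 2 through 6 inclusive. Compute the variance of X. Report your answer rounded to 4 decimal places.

4.5251

Per component, A: μ=6, E[X²]=38; B: μ=2.1, E[X²]=6.51; C: μ=2.4, E[X²]=8.16; D: μ=4, E[X²]=18.
E[X] = 0.29·6 + 0.23·2.1 + 0.18·2.4 + 0.3·4 = 3.855.
E[X²] = 0.29·38 + 0.23·6.51 + 0.18·8.16 + 0.3·18 = 19.3861.
Var(X) = E[X²] − (E[X])² = 19.3861 − 14.861 = 4.52508.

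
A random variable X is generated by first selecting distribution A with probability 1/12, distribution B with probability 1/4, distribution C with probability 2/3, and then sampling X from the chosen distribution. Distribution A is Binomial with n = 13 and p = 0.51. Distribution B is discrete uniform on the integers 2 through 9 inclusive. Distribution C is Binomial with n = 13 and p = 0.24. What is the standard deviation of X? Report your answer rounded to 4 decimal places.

Per component, A: μ=6.63, E[X²]=47.2056; B: μ=5.5, E[X²]=35.5; C: μ=3.12, E[X²]=12.1056.
E[X] = 0.0833333·6.63 + 0.25·5.5 + 0.666667·3.12 = 4.0075.
E[X²] = 0.0833333·47.2056 + 0.25·35.5 + 0.666667·12.1056 = 20.8792.
Var(X) = E[X²] − (E[X])² = 20.8792 − 16.0601 = 4.81914.
SD(X) = √4.81914 = 2.19525.

2.1953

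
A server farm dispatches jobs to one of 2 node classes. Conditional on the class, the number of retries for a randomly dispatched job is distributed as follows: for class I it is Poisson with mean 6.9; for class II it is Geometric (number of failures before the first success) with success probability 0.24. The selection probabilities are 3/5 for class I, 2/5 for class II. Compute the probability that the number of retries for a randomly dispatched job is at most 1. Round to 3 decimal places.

0.174

Conditional on each class, P(X ≤ 1): I: 0.0079615; II: 0.4224.
By total probability, P(X ≤ 1) = 0.6·0.0079615 + 0.4·0.4224 = 0.173737.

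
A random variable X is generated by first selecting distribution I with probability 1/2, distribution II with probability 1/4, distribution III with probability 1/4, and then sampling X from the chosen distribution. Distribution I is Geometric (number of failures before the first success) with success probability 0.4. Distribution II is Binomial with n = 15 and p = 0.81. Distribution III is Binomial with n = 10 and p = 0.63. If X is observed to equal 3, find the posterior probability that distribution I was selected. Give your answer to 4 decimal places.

Likelihoods P(X=3 | ·): I: 0.0864; II: 5.35192e-07; III: 0.0284849.
Posterior ∝ prior × likelihood. Numerator for I: 0.5·0.0864 = 0.0432.
Normalizing constant: 0.5·0.0864 + 0.25·5.35192e-07 + 0.25·0.0284849 = 0.0503214.
P(I | observation) = 0.0432 / 0.0503214 = 0.858482.

0.8585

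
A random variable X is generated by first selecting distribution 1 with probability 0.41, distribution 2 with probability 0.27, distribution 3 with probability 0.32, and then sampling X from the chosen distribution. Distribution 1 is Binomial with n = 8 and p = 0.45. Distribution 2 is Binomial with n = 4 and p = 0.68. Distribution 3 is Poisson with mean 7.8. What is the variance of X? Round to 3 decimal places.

8.173

Per component, 1: μ=3.6, E[X²]=14.94; 2: μ=2.72, E[X²]=8.2688; 3: μ=7.8, E[X²]=68.64.
E[X] = 0.41·3.6 + 0.27·2.72 + 0.32·7.8 = 4.7064.
E[X²] = 0.41·14.94 + 0.27·8.2688 + 0.32·68.64 = 30.3228.
Var(X) = E[X²] − (E[X])² = 30.3228 − 22.1502 = 8.17258.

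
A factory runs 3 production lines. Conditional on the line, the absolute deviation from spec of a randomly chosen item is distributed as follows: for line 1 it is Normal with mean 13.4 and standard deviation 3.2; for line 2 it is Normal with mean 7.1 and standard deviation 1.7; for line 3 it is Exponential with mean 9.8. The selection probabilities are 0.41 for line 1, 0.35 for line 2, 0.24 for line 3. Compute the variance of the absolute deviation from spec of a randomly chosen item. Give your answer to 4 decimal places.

Per component, 1: μ=13.4, E[X²]=189.8; 2: μ=7.1, E[X²]=53.3; 3: μ=9.8, E[X²]=192.08.
E[X] = 0.41·13.4 + 0.35·7.1 + 0.24·9.8 = 10.331.
E[X²] = 0.41·189.8 + 0.35·53.3 + 0.24·192.08 = 142.572.
Var(X) = E[X²] − (E[X])² = 142.572 − 106.73 = 35.8426.

35.8426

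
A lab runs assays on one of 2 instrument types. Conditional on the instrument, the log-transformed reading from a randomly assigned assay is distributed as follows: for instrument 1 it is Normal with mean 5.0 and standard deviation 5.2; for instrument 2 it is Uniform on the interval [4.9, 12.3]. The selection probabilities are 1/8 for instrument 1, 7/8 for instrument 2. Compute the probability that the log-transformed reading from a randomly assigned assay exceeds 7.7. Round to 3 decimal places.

Conditional on each instrument, P(X > 7.7): 1: 0.3018; 2: 0.621622.
By total probability, P(X > 7.7) = 0.125·0.3018 + 0.875·0.621622 = 0.581644.

0.582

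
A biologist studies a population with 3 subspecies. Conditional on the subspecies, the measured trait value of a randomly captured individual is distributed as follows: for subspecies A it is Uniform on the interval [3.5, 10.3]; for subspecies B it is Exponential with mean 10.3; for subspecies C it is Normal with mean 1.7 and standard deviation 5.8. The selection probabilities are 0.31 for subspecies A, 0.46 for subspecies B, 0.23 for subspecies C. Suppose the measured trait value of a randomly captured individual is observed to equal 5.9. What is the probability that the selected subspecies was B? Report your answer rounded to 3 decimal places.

Likelihoods f(5.9 | ·): A: 0.147059; B: 0.054751; C: 0.0529195.
Posterior ∝ prior × likelihood. Numerator for B: 0.46·0.054751 = 0.0251855.
Normalizing constant: 0.31·0.147059 + 0.46·0.054751 + 0.23·0.0529195 = 0.0829452.
P(B | observation) = 0.0251855 / 0.0829452 = 0.30364.

0.304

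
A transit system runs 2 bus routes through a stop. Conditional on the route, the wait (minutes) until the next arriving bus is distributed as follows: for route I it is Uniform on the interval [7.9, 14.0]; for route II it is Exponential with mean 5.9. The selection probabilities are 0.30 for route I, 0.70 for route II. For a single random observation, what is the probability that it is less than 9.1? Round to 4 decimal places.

Conditional on each route, P(X < 9.1): I: 0.196721; II: 0.786127.
By total probability, P(X < 9.1) = 0.3·0.196721 + 0.7·0.786127 = 0.609305.

0.6093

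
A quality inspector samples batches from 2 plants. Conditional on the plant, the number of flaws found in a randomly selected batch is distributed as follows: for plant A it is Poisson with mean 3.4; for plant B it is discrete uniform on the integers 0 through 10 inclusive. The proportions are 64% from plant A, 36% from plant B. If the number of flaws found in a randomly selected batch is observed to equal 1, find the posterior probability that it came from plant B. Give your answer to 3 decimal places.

0.311

Likelihoods P(X=1 | ·): A: 0.113469; B: 0.0909091.
Posterior ∝ prior × likelihood. Numerator for B: 0.36·0.0909091 = 0.0327273.
Normalizing constant: 0.64·0.113469 + 0.36·0.0909091 = 0.105348.
P(B | observation) = 0.0327273 / 0.105348 = 0.31066.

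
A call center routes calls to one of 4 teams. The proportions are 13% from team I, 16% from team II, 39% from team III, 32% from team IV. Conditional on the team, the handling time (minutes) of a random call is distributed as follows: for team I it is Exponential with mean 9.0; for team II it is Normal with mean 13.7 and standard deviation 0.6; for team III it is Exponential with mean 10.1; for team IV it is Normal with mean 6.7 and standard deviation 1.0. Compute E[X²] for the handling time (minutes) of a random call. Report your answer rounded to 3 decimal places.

145.401

For each component E[X²] = Var + (mean)², giving I: 162; II: 188.05; III: 204.02; IV: 45.89.
Overall E[X²] = 0.13·162 + 0.16·188.05 + 0.39·204.02 + 0.32·45.89 = 145.401.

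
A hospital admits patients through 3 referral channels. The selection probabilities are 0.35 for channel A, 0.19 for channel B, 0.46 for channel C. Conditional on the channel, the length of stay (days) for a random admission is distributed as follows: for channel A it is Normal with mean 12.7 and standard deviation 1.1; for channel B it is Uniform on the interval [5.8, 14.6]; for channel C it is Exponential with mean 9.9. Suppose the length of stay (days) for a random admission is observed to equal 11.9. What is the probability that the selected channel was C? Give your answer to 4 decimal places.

Likelihoods f(11.9 | ·): A: 0.278396; B: 0.113636; C: 0.0303623.
Posterior ∝ prior × likelihood. Numerator for C: 0.46·0.0303623 = 0.0139666.
Normalizing constant: 0.35·0.278396 + 0.19·0.113636 + 0.46·0.0303623 = 0.132996.
P(C | observation) = 0.0139666 / 0.132996 = 0.105015.

0.1050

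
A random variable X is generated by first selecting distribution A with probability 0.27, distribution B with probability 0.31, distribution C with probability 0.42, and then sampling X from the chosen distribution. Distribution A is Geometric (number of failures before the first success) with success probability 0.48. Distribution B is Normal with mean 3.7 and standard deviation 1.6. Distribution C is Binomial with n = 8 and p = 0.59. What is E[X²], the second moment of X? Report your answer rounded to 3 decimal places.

16.133

For each component E[X²] = Var + (mean)², giving A: 3.43056; B: 16.25; C: 24.2136.
Overall E[X²] = 0.27·3.43056 + 0.31·16.25 + 0.42·24.2136 = 16.1335.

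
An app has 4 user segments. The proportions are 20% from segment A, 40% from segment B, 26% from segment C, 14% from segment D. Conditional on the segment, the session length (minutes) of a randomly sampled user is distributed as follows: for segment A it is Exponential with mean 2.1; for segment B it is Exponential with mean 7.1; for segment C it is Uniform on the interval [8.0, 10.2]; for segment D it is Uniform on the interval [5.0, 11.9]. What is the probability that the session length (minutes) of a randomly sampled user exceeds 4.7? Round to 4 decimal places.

0.6277

Conditional on each segment, P(X > 4.7): A: 0.106661; B: 0.515833; C: 1; D: 1.
By total probability, P(X > 4.7) = 0.2·0.106661 + 0.4·0.515833 + 0.26·1 + 0.14·1 = 0.627666.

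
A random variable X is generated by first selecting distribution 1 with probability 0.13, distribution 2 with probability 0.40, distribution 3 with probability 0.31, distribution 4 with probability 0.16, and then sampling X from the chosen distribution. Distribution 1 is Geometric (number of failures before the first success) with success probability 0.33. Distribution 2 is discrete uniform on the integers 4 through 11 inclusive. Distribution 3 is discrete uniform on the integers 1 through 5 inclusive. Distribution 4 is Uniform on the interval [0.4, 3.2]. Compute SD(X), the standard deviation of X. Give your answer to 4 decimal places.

Per component, 1: μ=2.0303, E[X²]=10.2746; 2: μ=7.5, E[X²]=61.5; 3: μ=3, E[X²]=11; 4: μ=1.8, E[X²]=3.89333.
E[X] = 0.13·2.0303 + 0.4·7.5 + 0.31·3 + 0.16·1.8 = 4.48194.
E[X²] = 0.13·10.2746 + 0.4·61.5 + 0.31·11 + 0.16·3.89333 = 29.9686.
Var(X) = E[X²] − (E[X])² = 29.9686 − 20.0878 = 9.88085.
SD(X) = √9.88085 = 3.14338.

3.1434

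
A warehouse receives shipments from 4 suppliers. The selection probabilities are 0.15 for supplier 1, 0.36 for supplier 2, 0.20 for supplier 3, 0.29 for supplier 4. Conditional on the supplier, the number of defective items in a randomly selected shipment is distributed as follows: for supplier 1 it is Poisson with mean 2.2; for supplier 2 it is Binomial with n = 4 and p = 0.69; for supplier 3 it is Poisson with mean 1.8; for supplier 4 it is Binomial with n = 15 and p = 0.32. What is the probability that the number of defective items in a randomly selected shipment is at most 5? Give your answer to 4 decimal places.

Conditional on each supplier, P(X ≤ 5): 1: 0.97509; 2: 1; 3: 0.989622; 4: 0.660725.
By total probability, P(X ≤ 5) = 0.15·0.97509 + 0.36·1 + 0.2·0.989622 + 0.29·0.660725 = 0.895798.

0.8958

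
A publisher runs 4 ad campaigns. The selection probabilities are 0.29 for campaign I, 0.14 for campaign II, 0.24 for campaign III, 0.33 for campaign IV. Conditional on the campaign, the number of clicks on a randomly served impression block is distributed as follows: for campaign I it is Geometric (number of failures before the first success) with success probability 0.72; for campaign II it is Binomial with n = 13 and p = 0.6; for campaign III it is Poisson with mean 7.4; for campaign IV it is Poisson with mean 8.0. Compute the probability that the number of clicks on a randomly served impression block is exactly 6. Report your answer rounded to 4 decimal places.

Conditional on each campaign, P(X = 6): I: 0.000346961; II: 0.131173; III: 0.139405; IV: 0.122138.
By total probability, P(X = 6) = 0.29·0.000346961 + 0.14·0.131173 + 0.24·0.139405 + 0.33·0.122138 = 0.0922277.

0.0922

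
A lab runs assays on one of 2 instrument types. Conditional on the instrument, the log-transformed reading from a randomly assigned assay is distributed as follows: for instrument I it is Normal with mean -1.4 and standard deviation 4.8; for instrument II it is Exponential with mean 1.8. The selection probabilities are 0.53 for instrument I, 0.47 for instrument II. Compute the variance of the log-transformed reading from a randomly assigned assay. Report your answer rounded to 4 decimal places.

16.2848

Per component, I: μ=-1.4, E[X²]=25; II: μ=1.8, E[X²]=6.48.
E[X] = 0.53·-1.4 + 0.47·1.8 = 0.104.
E[X²] = 0.53·25 + 0.47·6.48 = 16.2956.
Var(X) = E[X²] − (E[X])² = 16.2956 − 0.010816 = 16.2848.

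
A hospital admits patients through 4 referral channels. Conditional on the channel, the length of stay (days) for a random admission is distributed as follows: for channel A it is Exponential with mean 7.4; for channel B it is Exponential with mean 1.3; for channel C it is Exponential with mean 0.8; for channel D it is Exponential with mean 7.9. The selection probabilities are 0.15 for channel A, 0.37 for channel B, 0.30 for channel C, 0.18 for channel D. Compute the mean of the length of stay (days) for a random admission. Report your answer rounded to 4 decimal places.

Component means — A: 7.4; B: 1.3; C: 0.8; D: 7.9.
E[X] = 0.15·7.4 + 0.37·1.3 + 0.3·0.8 + 0.18·7.9 = 3.253.

3.2530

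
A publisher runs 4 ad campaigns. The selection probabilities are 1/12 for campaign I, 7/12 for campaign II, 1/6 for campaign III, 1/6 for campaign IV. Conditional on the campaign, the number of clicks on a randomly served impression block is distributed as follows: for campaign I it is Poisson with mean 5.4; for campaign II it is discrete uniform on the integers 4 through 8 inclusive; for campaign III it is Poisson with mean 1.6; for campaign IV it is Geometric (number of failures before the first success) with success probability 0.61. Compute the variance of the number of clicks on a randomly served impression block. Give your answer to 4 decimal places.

7.2925

Per component, I: μ=5.4, E[X²]=34.56; II: μ=6, E[X²]=38; III: μ=1.6, E[X²]=4.16; IV: μ=0.639344, E[X²]=1.45687.
E[X] = 0.0833333·5.4 + 0.583333·6 + 0.166667·1.6 + 0.166667·0.639344 = 4.32322.
E[X²] = 0.0833333·34.56 + 0.583333·38 + 0.166667·4.16 + 0.166667·1.45687 = 25.9828.
Var(X) = E[X²] − (E[X])² = 25.9828 − 18.6903 = 7.29254.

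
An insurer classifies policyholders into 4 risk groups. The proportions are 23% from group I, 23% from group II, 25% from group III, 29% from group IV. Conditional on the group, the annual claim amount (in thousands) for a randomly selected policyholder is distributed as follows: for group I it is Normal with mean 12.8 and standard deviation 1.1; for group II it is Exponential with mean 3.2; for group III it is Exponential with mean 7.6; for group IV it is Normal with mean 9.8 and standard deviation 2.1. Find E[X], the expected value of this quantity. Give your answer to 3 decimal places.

8.422

Component means — I: 12.8; II: 3.2; III: 7.6; IV: 9.8.
E[X] = 0.23·12.8 + 0.23·3.2 + 0.25·7.6 + 0.29·9.8 = 8.422.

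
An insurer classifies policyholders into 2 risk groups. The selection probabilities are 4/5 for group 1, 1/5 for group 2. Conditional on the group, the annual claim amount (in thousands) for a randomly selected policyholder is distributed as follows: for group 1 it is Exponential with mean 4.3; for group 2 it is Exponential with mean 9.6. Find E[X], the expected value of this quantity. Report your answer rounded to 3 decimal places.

5.360

Component means — 1: 4.3; 2: 9.6.
E[X] = 0.8·4.3 + 0.2·9.6 = 5.36.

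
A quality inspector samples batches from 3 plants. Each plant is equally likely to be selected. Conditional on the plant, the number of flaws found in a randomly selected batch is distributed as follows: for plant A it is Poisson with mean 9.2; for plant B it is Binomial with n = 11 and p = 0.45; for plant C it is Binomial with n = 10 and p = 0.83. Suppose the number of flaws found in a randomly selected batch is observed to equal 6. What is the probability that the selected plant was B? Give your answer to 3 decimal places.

Likelihoods P(X=6 | ·): A: 0.0850913; B: 0.193077; C: 0.0573434.
Posterior ∝ prior × likelihood. Numerator for B: 0.333333·0.193077 = 0.064359.
Normalizing constant: 0.333333·0.0850913 + 0.333333·0.193077 + 0.333333·0.0573434 = 0.111837.
P(B | observation) = 0.064359 / 0.111837 = 0.57547.

0.575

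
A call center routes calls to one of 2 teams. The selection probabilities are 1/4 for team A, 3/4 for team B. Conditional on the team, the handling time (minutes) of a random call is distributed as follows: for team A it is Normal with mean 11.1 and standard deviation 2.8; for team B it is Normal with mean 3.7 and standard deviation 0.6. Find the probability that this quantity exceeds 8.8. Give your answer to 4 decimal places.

Conditional on each team, P(X > 8.8): A: 0.794299; B: 0.
By total probability, P(X > 8.8) = 0.25·0.794299 + 0.75·0 = 0.198575.

0.1986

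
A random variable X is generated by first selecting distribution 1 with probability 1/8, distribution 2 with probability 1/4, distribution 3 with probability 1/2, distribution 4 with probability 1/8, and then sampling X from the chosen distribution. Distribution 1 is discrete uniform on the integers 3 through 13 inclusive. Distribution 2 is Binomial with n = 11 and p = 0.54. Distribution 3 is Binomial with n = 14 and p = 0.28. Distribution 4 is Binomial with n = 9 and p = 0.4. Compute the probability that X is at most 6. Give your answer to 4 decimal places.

0.7909

Conditional on each component, P(X ≤ 6): 1: 0.363636; 2: 0.628801; 3: 0.932726; 4: 0.974965.
By total probability, P(X ≤ 6) = 0.125·0.363636 + 0.25·0.628801 + 0.5·0.932726 + 0.125·0.974965 = 0.790888.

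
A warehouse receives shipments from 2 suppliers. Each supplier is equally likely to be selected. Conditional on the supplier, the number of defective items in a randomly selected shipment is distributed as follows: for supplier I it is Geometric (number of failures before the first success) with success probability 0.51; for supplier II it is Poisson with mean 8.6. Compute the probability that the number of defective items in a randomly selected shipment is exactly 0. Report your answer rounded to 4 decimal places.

0.2551

Conditional on each supplier, P(X = 0): I: 0.51; II: 0.000184106.
By total probability, P(X = 0) = 0.5·0.51 + 0.5·0.000184106 = 0.255092.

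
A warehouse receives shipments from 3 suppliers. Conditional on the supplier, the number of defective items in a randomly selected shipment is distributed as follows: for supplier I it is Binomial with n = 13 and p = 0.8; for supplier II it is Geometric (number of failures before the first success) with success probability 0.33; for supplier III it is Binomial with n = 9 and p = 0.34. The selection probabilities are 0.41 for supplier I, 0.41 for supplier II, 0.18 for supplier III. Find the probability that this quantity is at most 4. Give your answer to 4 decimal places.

0.5068

Conditional on each supplier, P(X ≤ 4): I: 0.000166007; II: 0.864987; III: 0.844708.
By total probability, P(X ≤ 4) = 0.41·0.000166007 + 0.41·0.864987 + 0.18·0.844708 = 0.50676.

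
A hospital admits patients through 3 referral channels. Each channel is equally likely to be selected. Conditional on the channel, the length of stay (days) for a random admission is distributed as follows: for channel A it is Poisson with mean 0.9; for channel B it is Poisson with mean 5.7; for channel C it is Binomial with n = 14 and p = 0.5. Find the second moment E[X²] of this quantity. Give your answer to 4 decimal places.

For each component E[X²] = Var + (mean)², giving A: 1.71; B: 38.19; C: 52.5.
Overall E[X²] = 0.333333·1.71 + 0.333333·38.19 + 0.333333·52.5 = 30.8.

30.8000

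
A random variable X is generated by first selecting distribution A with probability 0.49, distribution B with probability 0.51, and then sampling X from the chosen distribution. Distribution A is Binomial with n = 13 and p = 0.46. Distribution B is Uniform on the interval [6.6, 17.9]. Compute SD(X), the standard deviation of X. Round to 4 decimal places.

4.1029

Per component, A: μ=5.98, E[X²]=38.9896; B: μ=12.25, E[X²]=160.703.
E[X] = 0.49·5.98 + 0.51·12.25 = 9.1777.
E[X²] = 0.49·38.9896 + 0.51·160.703 = 101.064.
Var(X) = E[X²] − (E[X])² = 101.064 − 84.2302 = 16.8334.
SD(X) = √16.8334 = 4.10286.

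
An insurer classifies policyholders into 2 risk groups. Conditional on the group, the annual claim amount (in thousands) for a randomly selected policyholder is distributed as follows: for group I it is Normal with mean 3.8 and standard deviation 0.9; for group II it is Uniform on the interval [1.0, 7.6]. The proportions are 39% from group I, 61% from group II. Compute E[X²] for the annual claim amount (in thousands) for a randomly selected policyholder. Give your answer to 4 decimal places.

For each component E[X²] = Var + (mean)², giving I: 15.25; II: 22.12.
Overall E[X²] = 0.39·15.25 + 0.61·22.12 = 19.4407.

19.4407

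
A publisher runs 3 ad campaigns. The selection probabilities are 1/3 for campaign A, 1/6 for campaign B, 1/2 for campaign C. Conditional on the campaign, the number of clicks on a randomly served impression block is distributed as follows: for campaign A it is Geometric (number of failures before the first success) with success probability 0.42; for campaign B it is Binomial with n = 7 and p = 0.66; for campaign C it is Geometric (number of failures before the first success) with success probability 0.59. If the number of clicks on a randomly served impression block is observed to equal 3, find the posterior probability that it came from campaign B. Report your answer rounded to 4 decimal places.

Likelihoods P(X=3 | ·): A: 0.081947; B: 0.134467; C: 0.0406634.
Posterior ∝ prior × likelihood. Numerator for B: 0.166667·0.134467 = 0.0224112.
Normalizing constant: 0.333333·0.081947 + 0.166667·0.134467 + 0.5·0.0406634 = 0.0700585.
P(B | observation) = 0.0224112 / 0.0700585 = 0.319892.

0.3199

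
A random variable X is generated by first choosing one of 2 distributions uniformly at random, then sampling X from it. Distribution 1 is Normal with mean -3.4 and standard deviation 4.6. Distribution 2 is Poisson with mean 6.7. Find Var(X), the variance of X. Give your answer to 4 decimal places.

Per component, 1: μ=-3.4, E[X²]=32.72; 2: μ=6.7, E[X²]=51.59.
E[X] = 0.5·-3.4 + 0.5·6.7 = 1.65.
E[X²] = 0.5·32.72 + 0.5·51.59 = 42.155.
Var(X) = E[X²] − (E[X])² = 42.155 − 2.7225 = 39.4325.

39.4325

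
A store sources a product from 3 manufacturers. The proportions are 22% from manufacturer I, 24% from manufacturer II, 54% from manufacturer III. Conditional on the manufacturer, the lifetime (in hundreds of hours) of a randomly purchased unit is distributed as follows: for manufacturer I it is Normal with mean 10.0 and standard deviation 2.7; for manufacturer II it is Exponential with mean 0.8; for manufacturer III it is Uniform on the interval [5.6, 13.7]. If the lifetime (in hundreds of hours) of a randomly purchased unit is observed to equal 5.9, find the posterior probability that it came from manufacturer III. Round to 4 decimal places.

Likelihoods f(5.9 | ·): I: 0.0466473; II: 0.000783408; III: 0.123457.
Posterior ∝ prior × likelihood. Numerator for III: 0.54·0.123457 = 0.0666667.
Normalizing constant: 0.22·0.0466473 + 0.24·0.000783408 + 0.54·0.123457 = 0.0771171.
P(III | observation) = 0.0666667 / 0.0771171 = 0.864486.

0.8645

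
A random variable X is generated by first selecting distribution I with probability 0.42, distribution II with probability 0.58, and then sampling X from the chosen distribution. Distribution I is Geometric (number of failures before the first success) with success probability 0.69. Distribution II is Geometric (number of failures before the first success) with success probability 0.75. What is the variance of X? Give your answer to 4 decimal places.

0.5345

Per component, I: μ=0.449275, E[X²]=0.852972; II: μ=0.333333, E[X²]=0.555556.
E[X] = 0.42·0.449275 + 0.58·0.333333 = 0.382029.
E[X²] = 0.42·0.852972 + 0.58·0.555556 = 0.68047.
Var(X) = E[X²] − (E[X])² = 0.68047 − 0.145946 = 0.534524.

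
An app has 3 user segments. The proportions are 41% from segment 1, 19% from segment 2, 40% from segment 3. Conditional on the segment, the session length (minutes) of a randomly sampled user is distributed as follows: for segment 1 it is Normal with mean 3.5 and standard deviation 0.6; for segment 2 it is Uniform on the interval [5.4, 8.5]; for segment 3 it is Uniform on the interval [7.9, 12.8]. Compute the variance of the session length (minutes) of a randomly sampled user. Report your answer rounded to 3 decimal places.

10.601

Per component, 1: μ=3.5, E[X²]=12.61; 2: μ=6.95, E[X²]=49.1033; 3: μ=10.35, E[X²]=109.123.
E[X] = 0.41·3.5 + 0.19·6.95 + 0.4·10.35 = 6.8955.
E[X²] = 0.41·12.61 + 0.19·49.1033 + 0.4·109.123 = 58.1491.
Var(X) = E[X²] − (E[X])² = 58.1491 − 47.5479 = 10.6011.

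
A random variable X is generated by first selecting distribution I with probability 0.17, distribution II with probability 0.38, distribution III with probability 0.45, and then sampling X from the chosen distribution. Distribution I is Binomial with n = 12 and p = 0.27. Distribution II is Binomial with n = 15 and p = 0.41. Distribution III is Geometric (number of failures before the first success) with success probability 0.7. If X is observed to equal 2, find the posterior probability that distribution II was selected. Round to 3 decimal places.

Likelihoods P(X=2 | ·): I: 0.206776; II: 0.0185282; III: 0.063.
Posterior ∝ prior × likelihood. Numerator for II: 0.38·0.0185282 = 0.00704071.
Normalizing constant: 0.17·0.206776 + 0.38·0.0185282 + 0.45·0.063 = 0.0705426.
P(II | observation) = 0.00704071 / 0.0705426 = 0.0998079.

0.100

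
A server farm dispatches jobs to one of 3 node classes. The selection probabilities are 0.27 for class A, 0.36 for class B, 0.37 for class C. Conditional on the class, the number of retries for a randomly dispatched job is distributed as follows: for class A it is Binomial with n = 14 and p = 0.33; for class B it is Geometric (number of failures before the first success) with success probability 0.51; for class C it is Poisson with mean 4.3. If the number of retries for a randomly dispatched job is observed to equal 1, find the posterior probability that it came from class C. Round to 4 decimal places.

Likelihoods P(X=1 | ·): A: 0.0253288; B: 0.2499; C: 0.0583448.
Posterior ∝ prior × likelihood. Numerator for C: 0.37·0.0583448 = 0.0215876.
Normalizing constant: 0.27·0.0253288 + 0.36·0.2499 + 0.37·0.0583448 = 0.11839.
P(C | observation) = 0.0215876 / 0.11839 = 0.182342.

0.1823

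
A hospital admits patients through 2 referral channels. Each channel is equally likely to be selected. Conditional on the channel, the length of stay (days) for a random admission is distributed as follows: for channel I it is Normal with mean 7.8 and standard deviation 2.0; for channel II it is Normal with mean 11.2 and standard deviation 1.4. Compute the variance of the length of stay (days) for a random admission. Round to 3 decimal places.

5.870

Per component, I: μ=7.8, E[X²]=64.84; II: μ=11.2, E[X²]=127.4.
E[X] = 0.5·7.8 + 0.5·11.2 = 9.5.
E[X²] = 0.5·64.84 + 0.5·127.4 = 96.12.
Var(X) = E[X²] − (E[X])² = 96.12 − 90.25 = 5.87.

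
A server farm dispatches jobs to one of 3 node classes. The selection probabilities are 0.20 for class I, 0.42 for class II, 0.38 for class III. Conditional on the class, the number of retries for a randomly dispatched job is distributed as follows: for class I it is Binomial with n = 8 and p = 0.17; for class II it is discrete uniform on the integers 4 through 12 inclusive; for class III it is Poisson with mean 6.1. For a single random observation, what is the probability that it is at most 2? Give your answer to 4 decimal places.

0.1937

Conditional on each class, P(X ≤ 2): I: 0.85884; II: 0; III: 0.0576529.
By total probability, P(X ≤ 2) = 0.2·0.85884 + 0.42·0 + 0.38·0.0576529 = 0.193676.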